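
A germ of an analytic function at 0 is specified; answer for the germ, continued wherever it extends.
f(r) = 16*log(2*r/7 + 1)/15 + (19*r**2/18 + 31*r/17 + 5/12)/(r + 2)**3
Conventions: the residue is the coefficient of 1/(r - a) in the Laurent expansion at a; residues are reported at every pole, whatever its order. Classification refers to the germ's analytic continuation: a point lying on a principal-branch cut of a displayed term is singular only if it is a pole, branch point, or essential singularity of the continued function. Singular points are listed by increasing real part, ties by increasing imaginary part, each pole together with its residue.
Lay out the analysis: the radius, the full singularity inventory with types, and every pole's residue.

Radius of convergence at 0: 2.
At -7/2: a logarithmic branch point.
At -2: a pole of order 3; residue 19/18.

Denominator factor (r + 2)^3: pole of order 3 at -2, modulus 2.
Branch term (16/15)*log(1 - r/(-7/2)): its argument vanishes at r = -7/2, a logarithmic branch point, modulus 7/2.
The radius of convergence is the smallest modulus among the singular points: 2.
The branch term is analytic at -2 and contributes nothing to the residue; only the rational part matters.
At the order-3 pole -2 set g(r) = (r - (-2))^3*(rational part) = 19*r**2/18 + 31*r/17 + 5/12.
Order-3 pole: residue = g''(a)/2; g''(-2) = 19/9, so the residue is 19/18.
List the singular points by increasing real part (a conjugate pair: the negative imaginary part first).


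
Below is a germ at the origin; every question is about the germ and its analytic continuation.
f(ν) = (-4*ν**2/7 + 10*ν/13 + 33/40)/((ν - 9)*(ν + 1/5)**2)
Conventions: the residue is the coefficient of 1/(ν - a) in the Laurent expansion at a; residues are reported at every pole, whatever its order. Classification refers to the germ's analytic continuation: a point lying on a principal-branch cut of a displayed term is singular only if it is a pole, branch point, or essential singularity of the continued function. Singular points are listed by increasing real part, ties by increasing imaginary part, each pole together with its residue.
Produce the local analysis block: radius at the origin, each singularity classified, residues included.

Radius of convergence at 0: 1/5.
At -1/5: a pole of order 2; residue -1111/9568.
At 9: a pole of order 1; residue -30495/66976.

Denominator factor (ν - 9): pole of order 1 at 9, modulus 9.
Denominator factor (ν + 1/5)^2: pole of order 2 at -1/5, modulus 1/5.
The radius of convergence is the smallest modulus among the singular points: 1/5.
At the order-2 pole -1/5 set g(ν) = (ν - (-1/5))^2*f(ν) = (-4*ν**2/7 + 10*ν/13 + 33/40)/(ν - 9).
Order-2 pole: residue = g'(a); g'(-1/5) = -1111/9568, so the residue is -1111/9568.
At the order-1 pole 9 set g(ν) = (ν - (9))*f(ν) = (-4*ν**2/7 + 10*ν/13 + 33/40)/(ν + 1/5)**2.
Simple pole: residue = g(a) at a = 9, which is -30495/66976.
List the singular points by increasing real part (a conjugate pair: the negative imaginary part first).


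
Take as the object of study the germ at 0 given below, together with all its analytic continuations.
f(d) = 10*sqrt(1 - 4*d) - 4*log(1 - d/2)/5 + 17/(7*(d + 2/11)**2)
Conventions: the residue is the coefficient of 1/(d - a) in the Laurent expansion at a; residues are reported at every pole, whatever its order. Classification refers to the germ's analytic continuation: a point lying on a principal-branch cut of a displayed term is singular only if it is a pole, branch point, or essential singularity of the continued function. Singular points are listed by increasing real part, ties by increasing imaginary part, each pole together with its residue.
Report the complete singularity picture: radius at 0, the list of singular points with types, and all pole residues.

Radius of convergence at 0: 2/11.
At -2/11: a pole of order 2; residue 0.
At 1/4: an algebraic (square-root) branch point.
At 2: a logarithmic branch point.

Denominator factor (d + 2/11)^2: pole of order 2 at -2/11, modulus 2/11.
Branch term (-4/5)*log(1 - d/(2)): its argument vanishes at d = 2, a logarithmic branch point, modulus 2.
Branch term (10)*sqrt(1 - d/(1/4)): its argument vanishes at d = 1/4, a square-root branch point, modulus 1/4.
The radius of convergence is the smallest modulus among the singular points: 2/11.
The branch terms are analytic at -2/11 and contribute nothing to the residue; only the rational part matters.
At the order-2 pole -2/11 set g(d) = (d - (-2/11))^2*(rational part) = 17/7.
Order-2 pole: residue = g'(a); g'(-2/11) = 0, so the residue is 0.
List the singular points by increasing real part (a conjugate pair: the negative imaginary part first).


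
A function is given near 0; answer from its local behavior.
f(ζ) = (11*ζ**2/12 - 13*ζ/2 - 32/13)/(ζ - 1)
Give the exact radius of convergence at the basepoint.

The radius of convergence is 1.

Denominator factor (ζ - 1): pole of order 1 at 1, modulus 1.
The radius of convergence is the smallest modulus among the singular points: 1.


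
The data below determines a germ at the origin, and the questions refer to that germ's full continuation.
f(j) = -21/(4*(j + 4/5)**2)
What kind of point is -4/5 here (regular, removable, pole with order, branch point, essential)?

The denominator factor j + 4/5 vanishes at -4/5 and appears to the power 2; the numerator there equals -21/4, nonzero, and no other factor vanishes.
Hence a pole whose order is the multiplicity, 2.

The point is a pole of order 2.


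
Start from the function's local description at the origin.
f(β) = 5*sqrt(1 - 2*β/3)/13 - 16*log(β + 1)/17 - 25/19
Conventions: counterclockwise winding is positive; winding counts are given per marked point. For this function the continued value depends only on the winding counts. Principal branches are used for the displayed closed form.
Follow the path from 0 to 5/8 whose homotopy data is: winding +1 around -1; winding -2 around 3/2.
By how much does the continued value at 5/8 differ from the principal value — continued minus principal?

The rational part is single-valued and drops out of the difference; each branch term changes only by its own monodromy.
(5/13)*sqrt(1 - β/(3/2)): winding -2 is even, the square root returns to the same sheet, contribution 0.
(-16/17)*log(1 - β/(-1)): each positive loop around -1 adds 2*pi*i to the log, so winding +1 contributes (-16/17)*(1)*2*pi*i = -(32/17)*pi*i.
Summing the contributions at β = 5/8 gives -(32/17)*pi*i.

Continued minus principal equals -(32/17)*pi*i.


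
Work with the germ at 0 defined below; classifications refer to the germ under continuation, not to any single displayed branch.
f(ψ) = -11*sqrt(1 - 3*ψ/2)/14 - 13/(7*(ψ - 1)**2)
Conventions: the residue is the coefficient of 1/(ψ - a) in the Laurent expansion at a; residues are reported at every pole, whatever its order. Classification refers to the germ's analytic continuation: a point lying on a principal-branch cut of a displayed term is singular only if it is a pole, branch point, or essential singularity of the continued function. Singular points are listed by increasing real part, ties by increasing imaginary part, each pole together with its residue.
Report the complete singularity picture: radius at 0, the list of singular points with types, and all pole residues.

Denominator factor (ψ - 1)^2: pole of order 2 at 1, modulus 1.
Branch term (-11/14)*sqrt(1 - ψ/(2/3)): its argument vanishes at ψ = 2/3, a square-root branch point, modulus 2/3.
The radius of convergence is the smallest modulus among the singular points: 2/3.
The branch term is analytic at 1 and contributes nothing to the residue; only the rational part matters.
At the order-2 pole 1 set g(ψ) = (ψ - (1))^2*(rational part) = -13/7.
Order-2 pole: residue = g'(a); g'(1) = 0, so the residue is 0.
List the singular points by increasing real part (a conjugate pair: the negative imaginary part first).

Radius of convergence at 0: 2/3.
At 2/3: an algebraic (square-root) branch point.
At 1: a pole of order 2; residue 0.


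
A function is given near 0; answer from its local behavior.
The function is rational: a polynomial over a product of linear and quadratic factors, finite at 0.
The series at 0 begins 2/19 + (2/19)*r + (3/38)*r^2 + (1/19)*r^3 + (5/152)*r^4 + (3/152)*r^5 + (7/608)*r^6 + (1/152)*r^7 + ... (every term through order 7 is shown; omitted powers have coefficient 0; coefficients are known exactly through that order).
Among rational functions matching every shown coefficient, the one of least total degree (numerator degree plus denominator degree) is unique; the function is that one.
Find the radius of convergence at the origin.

The radius of convergence is 2.

No rational of total degree below 2 reproduces all 8 coefficients; solving the [0/2] Pade equations on them gives f(r) = 8/(19*(r - 2)**2), whose expansion matches every shown term.
Denominator factor (r - 2)^2: pole of order 2 at 2, modulus 2.
The radius of convergence is the smallest modulus among the singular points: 2.


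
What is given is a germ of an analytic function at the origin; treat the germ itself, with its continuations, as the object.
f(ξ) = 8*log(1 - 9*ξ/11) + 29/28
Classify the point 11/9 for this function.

The point is a logarithmic branch point.

The term (8)*log(1 - ξ/(11/9)) has argument 1 - 11/9/(11/9) = 0 at 11/9: a logarithmic (infinitely-sheeted) branch point; the remaining terms are analytic or single-valued there.


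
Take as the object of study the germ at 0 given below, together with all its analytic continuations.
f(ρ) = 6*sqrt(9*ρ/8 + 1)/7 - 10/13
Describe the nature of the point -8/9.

The term (6/7)*sqrt(1 - ρ/(-8/9)) has argument 1 - -8/9/(-8/9) = 0 at -8/9: a square-root (algebraic, two-sheeted) branch point; the remaining terms are analytic or single-valued there.

The point is an algebraic (square-root) branch point.


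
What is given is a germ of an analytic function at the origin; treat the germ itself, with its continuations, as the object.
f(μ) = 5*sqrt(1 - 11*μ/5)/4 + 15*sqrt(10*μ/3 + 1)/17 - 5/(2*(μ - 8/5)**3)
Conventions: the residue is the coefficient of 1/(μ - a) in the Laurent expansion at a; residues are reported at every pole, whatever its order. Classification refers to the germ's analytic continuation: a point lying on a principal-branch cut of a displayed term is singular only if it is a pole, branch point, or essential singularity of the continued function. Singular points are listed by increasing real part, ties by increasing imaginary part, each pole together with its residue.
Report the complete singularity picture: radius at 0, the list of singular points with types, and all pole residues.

Denominator factor (μ - 8/5)^3: pole of order 3 at 8/5, modulus 8/5.
Branch term (5/4)*sqrt(1 - μ/(5/11)): its argument vanishes at μ = 5/11, a square-root branch point, modulus 5/11.
Branch term (15/17)*sqrt(1 - μ/(-3/10)): its argument vanishes at μ = -3/10, a square-root branch point, modulus 3/10.
The radius of convergence is the smallest modulus among the singular points: 3/10.
The branch terms are analytic at 8/5 and contribute nothing to the residue; only the rational part matters.
At the order-3 pole 8/5 set g(μ) = (μ - (8/5))^3*(rational part) = -5/2.
Order-3 pole: residue = g''(a)/2; g''(8/5) = 0, so the residue is 0.
List the singular points by increasing real part (a conjugate pair: the negative imaginary part first).

Radius of convergence at 0: 3/10.
At -3/10: an algebraic (square-root) branch point.
At 5/11: an algebraic (square-root) branch point.
At 8/5: a pole of order 3; residue 0.


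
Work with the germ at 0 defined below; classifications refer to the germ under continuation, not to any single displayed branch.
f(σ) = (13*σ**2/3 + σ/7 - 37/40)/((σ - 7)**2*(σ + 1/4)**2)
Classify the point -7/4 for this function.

The point is a regular point.

Denominator factors: σ - 7 = -35/4 at σ = -7/4; σ + 1/4 = -3/2 at σ = -7/4 — none vanishes.
So the germ continues analytically to -7/4.


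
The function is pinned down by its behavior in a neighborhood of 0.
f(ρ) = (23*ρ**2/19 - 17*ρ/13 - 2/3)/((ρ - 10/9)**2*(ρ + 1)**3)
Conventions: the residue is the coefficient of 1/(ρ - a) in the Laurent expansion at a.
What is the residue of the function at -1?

At the order-3 pole -1 set g(ρ) = (ρ - (-1))^3*f(ρ) = (23*ρ**2/19 - 17*ρ/13 - 2/3)/(ρ - 10/9)**2.
Order-3 pole: residue = g''(a)/2; g''(-1) = -15537582/32189287, so the residue is -7768791/32189287.

The residue is -7768791/32189287.


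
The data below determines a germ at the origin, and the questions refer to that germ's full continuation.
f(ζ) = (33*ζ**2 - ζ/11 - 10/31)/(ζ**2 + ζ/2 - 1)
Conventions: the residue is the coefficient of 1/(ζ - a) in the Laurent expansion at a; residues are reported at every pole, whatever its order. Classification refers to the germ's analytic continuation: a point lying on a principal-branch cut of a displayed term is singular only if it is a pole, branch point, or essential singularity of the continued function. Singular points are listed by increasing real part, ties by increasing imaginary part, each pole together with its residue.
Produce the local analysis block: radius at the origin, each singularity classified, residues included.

Denominator factor (ζ**2 + ζ/2 - 1): discriminant 17/4, real irrational roots -1/4 + (1/4)*sqrt(17) and -1/4 - (1/4)*sqrt(17); poles of order 1, moduli -1/4 + (1/4)*sqrt(17) and 1/4 + (1/4)*sqrt(17).
The radius of convergence is the smallest modulus among the singular points: -1/4 + (1/4)*sqrt(17).
The factor ζ**2 + ζ/2 - 1 splits as (ζ - a)(ζ - a') with a = -1/4 - (1/4)*sqrt(17), a' = -1/4 + (1/4)*sqrt(17). At the order-1 pole a set g(ζ) = (ζ - a)*f(ζ) = [33*ζ**2 - ζ/11 - 10/31] / (ζ - a').
Simple pole: residue = g(a) at a = -1/4 - (1/4)*sqrt(17), which is -365/44 - (100459/23188)*sqrt(17).
The factor ζ**2 + ζ/2 - 1 splits as (ζ - a)(ζ - a') with a = -1/4 + (1/4)*sqrt(17), a' = -1/4 - (1/4)*sqrt(17). At the order-1 pole a set g(ζ) = (ζ - a)*f(ζ) = [33*ζ**2 - ζ/11 - 10/31] / (ζ - a').
Simple pole: residue = g(a) at a = -1/4 + (1/4)*sqrt(17), which is -365/44 + (100459/23188)*sqrt(17).
List the singular points by increasing real part (a conjugate pair: the negative imaginary part first).

Radius of convergence at 0: -1/4 + (1/4)*sqrt(17).
At -1/4 - (1/4)*sqrt(17): a pole of order 1; residue -365/44 - (100459/23188)*sqrt(17).
At -1/4 + (1/4)*sqrt(17): a pole of order 1; residue -365/44 + (100459/23188)*sqrt(17).


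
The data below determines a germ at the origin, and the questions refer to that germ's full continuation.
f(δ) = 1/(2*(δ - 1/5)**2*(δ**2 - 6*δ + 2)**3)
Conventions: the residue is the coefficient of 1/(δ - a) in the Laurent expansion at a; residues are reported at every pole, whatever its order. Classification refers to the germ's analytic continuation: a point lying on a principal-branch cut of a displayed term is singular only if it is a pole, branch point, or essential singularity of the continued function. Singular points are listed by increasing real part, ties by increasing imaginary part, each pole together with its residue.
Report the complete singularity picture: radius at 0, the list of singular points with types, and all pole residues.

Radius of convergence at 0: 1/5.
At 1/5: a pole of order 2; residue 156250/9261.
At 3 - sqrt(7): a pole of order 3; residue -78125/9261 - (6614425/2074464)*sqrt(7).
At 3 + sqrt(7): a pole of order 3; residue -78125/9261 + (6614425/2074464)*sqrt(7).


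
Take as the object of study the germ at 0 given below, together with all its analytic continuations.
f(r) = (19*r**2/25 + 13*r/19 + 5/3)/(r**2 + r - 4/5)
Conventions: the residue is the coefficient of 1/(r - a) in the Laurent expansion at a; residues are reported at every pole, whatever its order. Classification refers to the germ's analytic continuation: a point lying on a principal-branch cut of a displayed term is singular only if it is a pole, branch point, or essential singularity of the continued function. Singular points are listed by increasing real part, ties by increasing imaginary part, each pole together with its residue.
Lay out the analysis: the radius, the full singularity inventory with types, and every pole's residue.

Radius of convergence at 0: -1/2 + (1/10)*sqrt(105).
At -1/2 - (1/10)*sqrt(105): a pole of order 1; residue -18/475 - (16477/149625)*sqrt(105).
At -1/2 + (1/10)*sqrt(105): a pole of order 1; residue -18/475 + (16477/149625)*sqrt(105).

Denominator factor (r**2 + r - 4/5): discriminant 21/5, real irrational roots -1/2 + (1/10)*sqrt(105) and -1/2 - (1/10)*sqrt(105); poles of order 1, moduli -1/2 + (1/10)*sqrt(105) and 1/2 + (1/10)*sqrt(105).
The radius of convergence is the smallest modulus among the singular points: -1/2 + (1/10)*sqrt(105).
The factor r**2 + r - 4/5 splits as (r - a)(r - a') with a = -1/2 - (1/10)*sqrt(105), a' = -1/2 + (1/10)*sqrt(105). At the order-1 pole a set g(r) = (r - a)*f(r) = [19*r**2/25 + 13*r/19 + 5/3] / (r - a').
Simple pole: residue = g(a) at a = -1/2 - (1/10)*sqrt(105), which is -18/475 - (16477/149625)*sqrt(105).
The factor r**2 + r - 4/5 splits as (r - a)(r - a') with a = -1/2 + (1/10)*sqrt(105), a' = -1/2 - (1/10)*sqrt(105). At the order-1 pole a set g(r) = (r - a)*f(r) = [19*r**2/25 + 13*r/19 + 5/3] / (r - a').
Simple pole: residue = g(a) at a = -1/2 + (1/10)*sqrt(105), which is -18/475 + (16477/149625)*sqrt(105).
List the singular points by increasing real part (a conjugate pair: the negative imaginary part first).


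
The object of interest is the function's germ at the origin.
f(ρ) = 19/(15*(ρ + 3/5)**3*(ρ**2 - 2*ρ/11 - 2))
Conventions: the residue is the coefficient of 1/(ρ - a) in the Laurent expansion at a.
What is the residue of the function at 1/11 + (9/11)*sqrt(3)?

The factor ρ**2 - 2*ρ/11 - 2 splits as (ρ - a)(ρ - a') with a = 1/11 + (9/11)*sqrt(3), a' = 1/11 - (9/11)*sqrt(3). At the order-1 pole a set g(ρ) = (ρ - a)*f(ρ) = [19/(15*(ρ + 3/5)**3)] / (ρ - a').
Simple pole: residue = g(a) at a = 1/11 + (9/11)*sqrt(3), which is 90627625/149236922 - (1952639975/6044095341)*sqrt(3).

The residue is 90627625/149236922 - (1952639975/6044095341)*sqrt(3).


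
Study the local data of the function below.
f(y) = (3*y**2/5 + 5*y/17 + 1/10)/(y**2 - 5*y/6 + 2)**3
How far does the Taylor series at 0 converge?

Denominator factor (y**2 - 5*y/6 + 2)^3: discriminant -263/36, complex-conjugate roots (5/12) + ((1/12)*sqrt(263))*i and (5/12) - ((1/12)*sqrt(263))*i; poles of order 3, moduli sqrt(2) and sqrt(2).
The radius of convergence is the smallest modulus among the singular points: sqrt(2).

The radius of convergence is sqrt(2).


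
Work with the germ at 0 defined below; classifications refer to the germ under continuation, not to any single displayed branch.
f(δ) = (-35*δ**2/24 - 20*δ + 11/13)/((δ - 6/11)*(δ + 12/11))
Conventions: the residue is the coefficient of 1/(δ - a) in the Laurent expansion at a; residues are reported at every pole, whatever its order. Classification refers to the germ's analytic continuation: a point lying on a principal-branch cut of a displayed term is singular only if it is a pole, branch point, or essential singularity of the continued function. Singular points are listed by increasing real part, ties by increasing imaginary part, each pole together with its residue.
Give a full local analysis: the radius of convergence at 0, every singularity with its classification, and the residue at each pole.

Radius of convergence at 0: 6/11.
At -12/11: a pole of order 1; residue -32921/2574.
At 6/11: a pole of order 1; residue -33023/5148.

Denominator factor (δ - 6/11): pole of order 1 at 6/11, modulus 6/11.
Denominator factor (δ + 12/11): pole of order 1 at -12/11, modulus 12/11.
The radius of convergence is the smallest modulus among the singular points: 6/11.
At the order-1 pole -12/11 set g(δ) = (δ - (-12/11))*f(δ) = (-35*δ**2/24 - 20*δ + 11/13)/(δ - 6/11).
Simple pole: residue = g(a) at a = -12/11, which is -32921/2574.
At the order-1 pole 6/11 set g(δ) = (δ - (6/11))*f(δ) = (-35*δ**2/24 - 20*δ + 11/13)/(δ + 12/11).
Simple pole: residue = g(a) at a = 6/11, which is -33023/5148.
List the singular points by increasing real part (a conjugate pair: the negative imaginary part first).


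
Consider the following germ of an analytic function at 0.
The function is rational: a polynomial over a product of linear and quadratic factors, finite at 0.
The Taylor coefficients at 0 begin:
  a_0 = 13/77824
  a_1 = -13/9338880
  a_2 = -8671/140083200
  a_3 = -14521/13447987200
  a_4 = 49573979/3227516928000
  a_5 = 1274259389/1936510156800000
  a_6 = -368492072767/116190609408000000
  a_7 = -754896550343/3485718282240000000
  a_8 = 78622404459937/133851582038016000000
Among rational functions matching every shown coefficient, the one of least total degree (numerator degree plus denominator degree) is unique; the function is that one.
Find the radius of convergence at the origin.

No rational of total degree below 7 reproduces all 9 coefficients; solving the [0/7] Pade equations on them gives f(τ) = 39/(38*(τ + 12)*(τ**2 - τ/5 + 8)**3), whose expansion matches every shown term.
Denominator factor (τ + 12): pole of order 1 at -12, modulus 12.
Denominator factor (τ**2 - τ/5 + 8)^3: discriminant -799/25, complex-conjugate roots (1/10) + ((1/10)*sqrt(799))*i and (1/10) - ((1/10)*sqrt(799))*i; poles of order 3, moduli (2)*sqrt(2) and (2)*sqrt(2).
The radius of convergence is the smallest modulus among the singular points: (2)*sqrt(2).

The radius of convergence is (2)*sqrt(2).


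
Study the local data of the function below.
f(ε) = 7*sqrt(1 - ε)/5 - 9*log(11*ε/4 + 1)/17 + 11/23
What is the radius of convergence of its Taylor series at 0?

Branch term (-9/17)*log(1 - ε/(-4/11)): its argument vanishes at ε = -4/11, a logarithmic branch point, modulus 4/11.
Branch term (7/5)*sqrt(1 - ε/(1)): its argument vanishes at ε = 1, a square-root branch point, modulus 1.
The radius of convergence is the smallest modulus among the singular points: 4/11.

The radius of convergence is 4/11.


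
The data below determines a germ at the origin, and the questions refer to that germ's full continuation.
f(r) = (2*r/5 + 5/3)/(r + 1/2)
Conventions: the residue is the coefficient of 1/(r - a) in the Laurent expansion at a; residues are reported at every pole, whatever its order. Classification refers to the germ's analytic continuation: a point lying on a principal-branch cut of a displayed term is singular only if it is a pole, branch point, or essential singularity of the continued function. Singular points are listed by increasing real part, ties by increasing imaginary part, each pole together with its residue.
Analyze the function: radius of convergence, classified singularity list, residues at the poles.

Denominator factor (r + 1/2): pole of order 1 at -1/2, modulus 1/2.
The radius of convergence is the smallest modulus among the singular points: 1/2.
At the order-1 pole -1/2 set g(r) = (r - (-1/2))*f(r) = 2*r/5 + 5/3.
Simple pole: residue = g(a) at a = -1/2, which is 22/15.

Radius of convergence at 0: 1/2.
At -1/2: a pole of order 1; residue 22/15.


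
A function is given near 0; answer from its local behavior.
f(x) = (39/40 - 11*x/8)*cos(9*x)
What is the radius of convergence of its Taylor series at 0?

The factor cos(9*x) is entire and contributes no finite singular point.
The polynomial part has no poles.
No finite singular points: the Taylor series at 0 converges everywhere.

The radius of convergence is infinite.


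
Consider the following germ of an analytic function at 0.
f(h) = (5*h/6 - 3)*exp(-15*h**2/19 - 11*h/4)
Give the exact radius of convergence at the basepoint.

The factor exp(-15*h**2/19 - 11*h/4) is entire and contributes no finite singular point.
The polynomial part has no poles.
No finite singular points: the Taylor series at 0 converges everywhere.

The radius of convergence is infinite.


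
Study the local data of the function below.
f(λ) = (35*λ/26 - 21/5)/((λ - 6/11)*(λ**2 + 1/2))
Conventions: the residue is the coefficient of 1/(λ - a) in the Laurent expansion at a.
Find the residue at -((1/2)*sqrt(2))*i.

The residue is (27258/12545) + ((93247/50180)*sqrt(2))*i.

The factor λ**2 + 1/2 splits as (λ - a)(λ - a') with a = -((1/2)*sqrt(2))*i, a' = ((1/2)*sqrt(2))*i. At the order-1 pole a set g(λ) = (λ - a)*f(λ) = [(35*λ/26 - 21/5)/(λ - 6/11)] / (λ - a').
Simple pole: residue = g(a) at a = -((1/2)*sqrt(2))*i, which is (27258/12545) + ((93247/50180)*sqrt(2))*i.


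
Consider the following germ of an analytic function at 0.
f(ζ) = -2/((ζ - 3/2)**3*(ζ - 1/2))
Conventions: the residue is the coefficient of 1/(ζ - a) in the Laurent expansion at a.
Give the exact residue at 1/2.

The residue is 2.

At the order-1 pole 1/2 set g(ζ) = (ζ - (1/2))*f(ζ) = -2/(ζ - 3/2)**3.
Simple pole: residue = g(a) at a = 1/2, which is 2.


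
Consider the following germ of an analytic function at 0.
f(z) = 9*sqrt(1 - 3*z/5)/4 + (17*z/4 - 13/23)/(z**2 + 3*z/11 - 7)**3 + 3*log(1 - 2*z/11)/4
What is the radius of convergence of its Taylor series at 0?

The radius of convergence is 5/3.

Denominator factor (z**2 + 3*z/11 - 7)^3: discriminant 3397/121, real irrational roots -3/22 + (1/22)*sqrt(3397) and -3/22 - (1/22)*sqrt(3397); poles of order 3, moduli -3/22 + (1/22)*sqrt(3397) and 3/22 + (1/22)*sqrt(3397).
Branch term (9/4)*sqrt(1 - z/(5/3)): its argument vanishes at z = 5/3, a square-root branch point, modulus 5/3.
Branch term (3/4)*log(1 - z/(11/2)): its argument vanishes at z = 11/2, a logarithmic branch point, modulus 11/2.
The radius of convergence is the smallest modulus among the singular points: 5/3.


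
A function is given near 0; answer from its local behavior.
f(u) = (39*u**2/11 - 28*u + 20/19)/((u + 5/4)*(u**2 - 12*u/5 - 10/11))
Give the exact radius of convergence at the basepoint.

Denominator factor (u + 5/4): pole of order 1 at -5/4, modulus 5/4.
Denominator factor (u**2 - 12*u/5 - 10/11): discriminant 2584/275, real irrational roots 6/5 + (1/55)*sqrt(7106) and 6/5 - (1/55)*sqrt(7106); poles of order 1, moduli 6/5 + (1/55)*sqrt(7106) and -6/5 + (1/55)*sqrt(7106).
The radius of convergence is the smallest modulus among the singular points: -6/5 + (1/55)*sqrt(7106).

The radius of convergence is -6/5 + (1/55)*sqrt(7106).


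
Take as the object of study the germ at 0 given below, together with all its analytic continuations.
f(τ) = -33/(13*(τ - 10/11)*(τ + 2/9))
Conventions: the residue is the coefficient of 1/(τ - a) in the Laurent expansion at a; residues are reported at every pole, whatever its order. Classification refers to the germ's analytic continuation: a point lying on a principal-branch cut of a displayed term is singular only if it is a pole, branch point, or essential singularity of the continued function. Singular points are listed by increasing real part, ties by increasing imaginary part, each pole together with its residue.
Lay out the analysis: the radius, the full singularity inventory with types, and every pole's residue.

Denominator factor (τ + 2/9): pole of order 1 at -2/9, modulus 2/9.
Denominator factor (τ - 10/11): pole of order 1 at 10/11, modulus 10/11.
The radius of convergence is the smallest modulus among the singular points: 2/9.
At the order-1 pole -2/9 set g(τ) = (τ - (-2/9))*f(τ) = -33/(13*(τ - 10/11)).
Simple pole: residue = g(a) at a = -2/9, which is 3267/1456.
At the order-1 pole 10/11 set g(τ) = (τ - (10/11))*f(τ) = -33/(13*(τ + 2/9)).
Simple pole: residue = g(a) at a = 10/11, which is -3267/1456.
List the singular points by increasing real part (a conjugate pair: the negative imaginary part first).

Radius of convergence at 0: 2/9.
At -2/9: a pole of order 1; residue 3267/1456.
At 10/11: a pole of order 1; residue -3267/1456.


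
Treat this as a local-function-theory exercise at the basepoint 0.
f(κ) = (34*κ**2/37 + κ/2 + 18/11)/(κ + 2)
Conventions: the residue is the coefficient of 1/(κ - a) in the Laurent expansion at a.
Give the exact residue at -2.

At the order-1 pole -2 set g(κ) = (κ - (-2))*f(κ) = 34*κ**2/37 + κ/2 + 18/11.
Simple pole: residue = g(a) at a = -2, which is 1755/407.

The residue is 1755/407.


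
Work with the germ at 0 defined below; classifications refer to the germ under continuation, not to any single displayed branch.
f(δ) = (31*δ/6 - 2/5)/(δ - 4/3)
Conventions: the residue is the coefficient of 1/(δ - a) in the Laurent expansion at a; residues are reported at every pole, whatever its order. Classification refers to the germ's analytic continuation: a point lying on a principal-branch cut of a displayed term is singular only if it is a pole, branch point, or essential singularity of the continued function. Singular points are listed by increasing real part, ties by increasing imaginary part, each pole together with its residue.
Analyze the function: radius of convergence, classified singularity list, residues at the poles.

Radius of convergence at 0: 4/3.
At 4/3: a pole of order 1; residue 292/45.

Denominator factor (δ - 4/3): pole of order 1 at 4/3, modulus 4/3.
The radius of convergence is the smallest modulus among the singular points: 4/3.
At the order-1 pole 4/3 set g(δ) = (δ - (4/3))*f(δ) = 31*δ/6 - 2/5.
Simple pole: residue = g(a) at a = 4/3, which is 292/45.


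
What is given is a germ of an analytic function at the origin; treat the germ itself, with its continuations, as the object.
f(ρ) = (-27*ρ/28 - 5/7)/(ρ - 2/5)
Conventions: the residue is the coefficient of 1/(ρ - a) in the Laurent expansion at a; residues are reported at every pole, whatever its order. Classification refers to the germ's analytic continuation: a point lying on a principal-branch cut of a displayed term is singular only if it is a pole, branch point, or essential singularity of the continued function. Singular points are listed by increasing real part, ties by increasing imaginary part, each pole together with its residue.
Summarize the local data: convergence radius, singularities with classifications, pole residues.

Radius of convergence at 0: 2/5.
At 2/5: a pole of order 1; residue -11/10.

Denominator factor (ρ - 2/5): pole of order 1 at 2/5, modulus 2/5.
The radius of convergence is the smallest modulus among the singular points: 2/5.
At the order-1 pole 2/5 set g(ρ) = (ρ - (2/5))*f(ρ) = -27*ρ/28 - 5/7.
Simple pole: residue = g(a) at a = 2/5, which is -11/10.


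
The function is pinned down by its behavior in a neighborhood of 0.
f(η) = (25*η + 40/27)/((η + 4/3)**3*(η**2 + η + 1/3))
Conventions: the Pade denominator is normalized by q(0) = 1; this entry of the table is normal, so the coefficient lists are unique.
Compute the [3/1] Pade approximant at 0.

Taylor coefficients needed (expand at 0): a_0 = 15/8, a_1 = 1395/64, a_2 = -34785/256, a_3 = 225855/512, a_4 = -1065285/1024.
Write the denominator as Q(η) = 1 + q1*η. Requiring Q*f - P = O(η^5) with deg P <= 3 kills the coefficients of η^4..η^4 in Q*f:
  η^4: a_4 + q1*a_3 = 0, i.e. -1065285/1024 + (225855/512)*q1 = 0.
Solving this linear system: q1 = 7891/3346.
The numerator is Q*f truncated at degree 3: P0 = a_0 = 15/8; P1 = a_1 + q1*a_0 = 2807295/107072; P2 = a_2 + q1*a_1 = -36179415/428288; P3 = a_3 + q1*a_2 = 25841745/214144.

The Pade approximant has numerator coefficients [15/8, 2807295/107072, -36179415/428288, 25841745/214144]; denominator coefficients [1, 7891/3346].


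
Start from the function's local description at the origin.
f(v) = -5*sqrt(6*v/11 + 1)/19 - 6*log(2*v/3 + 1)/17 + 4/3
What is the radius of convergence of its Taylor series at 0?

The radius of convergence is 3/2.

Branch term (-5/19)*sqrt(1 - v/(-11/6)): its argument vanishes at v = -11/6, a square-root branch point, modulus 11/6.
Branch term (-6/17)*log(1 - v/(-3/2)): its argument vanishes at v = -3/2, a logarithmic branch point, modulus 3/2.
The radius of convergence is the smallest modulus among the singular points: 3/2.


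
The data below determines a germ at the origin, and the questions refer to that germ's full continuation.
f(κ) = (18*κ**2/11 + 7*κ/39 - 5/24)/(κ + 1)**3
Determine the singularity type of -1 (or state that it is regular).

The denominator factor κ + 1 vanishes at -1 and appears to the power 3; the numerator there equals 4285/3432, nonzero, and no other factor vanishes.
Hence a pole whose order is the multiplicity, 3.

The point is a pole of order 3.


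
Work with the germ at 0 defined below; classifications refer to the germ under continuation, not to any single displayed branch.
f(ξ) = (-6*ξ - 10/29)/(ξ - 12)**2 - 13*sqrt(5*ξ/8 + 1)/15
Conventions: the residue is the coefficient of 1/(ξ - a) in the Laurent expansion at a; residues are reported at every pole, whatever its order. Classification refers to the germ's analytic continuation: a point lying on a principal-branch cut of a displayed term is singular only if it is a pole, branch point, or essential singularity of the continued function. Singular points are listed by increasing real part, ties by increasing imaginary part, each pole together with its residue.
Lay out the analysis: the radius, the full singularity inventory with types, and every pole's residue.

Denominator factor (ξ - 12)^2: pole of order 2 at 12, modulus 12.
Branch term (-13/15)*sqrt(1 - ξ/(-8/5)): its argument vanishes at ξ = -8/5, a square-root branch point, modulus 8/5.
The radius of convergence is the smallest modulus among the singular points: 8/5.
The branch term is analytic at 12 and contributes nothing to the residue; only the rational part matters.
At the order-2 pole 12 set g(ξ) = (ξ - (12))^2*(rational part) = -6*ξ - 10/29.
Order-2 pole: residue = g'(a); g'(12) = -6, so the residue is -6.
List the singular points by increasing real part (a conjugate pair: the negative imaginary part first).

Radius of convergence at 0: 8/5.
At -8/5: an algebraic (square-root) branch point.
At 12: a pole of order 2; residue -6.


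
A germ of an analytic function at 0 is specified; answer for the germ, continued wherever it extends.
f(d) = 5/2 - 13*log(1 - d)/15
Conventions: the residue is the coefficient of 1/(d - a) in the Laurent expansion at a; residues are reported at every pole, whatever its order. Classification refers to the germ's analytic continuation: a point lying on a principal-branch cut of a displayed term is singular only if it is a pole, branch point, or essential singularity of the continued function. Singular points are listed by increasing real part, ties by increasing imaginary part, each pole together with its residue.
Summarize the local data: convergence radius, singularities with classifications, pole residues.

Radius of convergence at 0: 1.
At 1: a logarithmic branch point.

Branch term (-13/15)*log(1 - d/(1)): its argument vanishes at d = 1, a logarithmic branch point, modulus 1.
The radius of convergence is the smallest modulus among the singular points: 1.


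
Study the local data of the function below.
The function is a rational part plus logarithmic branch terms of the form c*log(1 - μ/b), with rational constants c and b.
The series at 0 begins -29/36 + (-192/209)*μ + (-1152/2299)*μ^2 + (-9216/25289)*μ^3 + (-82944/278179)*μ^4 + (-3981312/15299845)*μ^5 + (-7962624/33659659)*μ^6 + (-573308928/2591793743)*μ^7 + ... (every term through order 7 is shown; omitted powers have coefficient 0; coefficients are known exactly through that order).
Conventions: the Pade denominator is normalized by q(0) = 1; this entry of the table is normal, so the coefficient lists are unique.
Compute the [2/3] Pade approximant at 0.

Taylor coefficients needed (read off): a_0 = -29/36, a_1 = -192/209, a_2 = -1152/2299, a_3 = -9216/25289, a_4 = -82944/278179, a_5 = -3981312/15299845.
Write the denominator as Q(μ) = 1 + q1*μ + q2*μ^2 + q3*μ^3. Requiring Q*f - P = O(μ^6) with deg P <= 2 kills the coefficients of μ^3..μ^5 in Q*f:
  μ^3: a_3 + q1*a_2 + q2*a_1 + q3*a_0 = 0, i.e. -9216/25289 + (-1152/2299)*q1 + (-192/209)*q2 + (-29/36)*q3 = 0.
  μ^4: a_4 + q1*a_3 + q2*a_2 + q3*a_1 = 0, i.e. -82944/278179 + (-9216/25289)*q1 + (-1152/2299)*q2 + (-192/209)*q3 = 0.
  μ^5: a_5 + q1*a_4 + q2*a_3 + q3*a_2 = 0, i.e. -3981312/15299845 + (-82944/278179)*q1 + (-9216/25289)*q2 + (-1152/2299)*q3 = 0.
Solving this linear system: q1 = -77832/64735, q2 = 171288/712085, q3 = 165888/7832935.
The numerator is Q*f truncated at degree 2: P0 = a_0 = -29/36; P1 = a_1 + q1*a_0 = 61342/1229965; P2 = a_2 + q1*a_1 + q2*a_0 = 291714/712085.

The Pade approximant has numerator coefficients [-29/36, 61342/1229965, 291714/712085]; denominator coefficients [1, -77832/64735, 171288/712085, 165888/7832935].


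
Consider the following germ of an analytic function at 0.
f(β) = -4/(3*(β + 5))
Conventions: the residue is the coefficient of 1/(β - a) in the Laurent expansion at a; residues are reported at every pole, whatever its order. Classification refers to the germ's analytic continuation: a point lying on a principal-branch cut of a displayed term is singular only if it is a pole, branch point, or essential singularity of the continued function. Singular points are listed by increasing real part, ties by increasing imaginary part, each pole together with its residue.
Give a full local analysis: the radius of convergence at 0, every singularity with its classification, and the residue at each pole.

Denominator factor (β + 5): pole of order 1 at -5, modulus 5.
The radius of convergence is the smallest modulus among the singular points: 5.
At the order-1 pole -5 set g(β) = (β - (-5))*f(β) = -4/3.
Simple pole: residue = g(a) at a = -5, which is -4/3.

Radius of convergence at 0: 5.
At -5: a pole of order 1; residue -4/3.


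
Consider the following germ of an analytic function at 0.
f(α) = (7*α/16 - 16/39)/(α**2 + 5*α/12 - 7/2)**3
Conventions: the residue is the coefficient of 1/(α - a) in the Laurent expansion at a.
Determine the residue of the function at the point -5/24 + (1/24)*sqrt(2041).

The residue is -(9731664/110528013973)*sqrt(2041).

The factor α**2 + 5*α/12 - 7/2 splits as (α - a)(α - a') with a = -5/24 + (1/24)*sqrt(2041), a' = -5/24 - (1/24)*sqrt(2041). At the order-3 pole a set g(α) = (α - a)^3*f(α) = [7*α/16 - 16/39] / (α - a')^3.
Order-3 pole: residue = g''(a)/2; g''(-5/24 + (1/24)*sqrt(2041)) = -(19463328/110528013973)*sqrt(2041), so the residue is -(9731664/110528013973)*sqrt(2041).


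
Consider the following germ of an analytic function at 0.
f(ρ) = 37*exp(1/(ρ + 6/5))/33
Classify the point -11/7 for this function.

The point is a regular point.

There is no denominator, hence no pole anywhere.
The essential point of exp(1/(ρ - (-6/5))) is -6/5, not -11/7.
So the germ continues analytically to -11/7.


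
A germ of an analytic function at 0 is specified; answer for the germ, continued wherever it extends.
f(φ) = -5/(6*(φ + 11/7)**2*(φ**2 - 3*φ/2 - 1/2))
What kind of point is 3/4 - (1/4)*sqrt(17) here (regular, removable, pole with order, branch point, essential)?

The denominator factor φ**2 - 3*φ/2 - 1/2 vanishes at 3/4 - (1/4)*sqrt(17) and appears to the power 1; the numerator there equals -5/6, nonzero, and no other factor vanishes.
Hence a pole whose order is the multiplicity, 1.

The point is a pole of order 1.


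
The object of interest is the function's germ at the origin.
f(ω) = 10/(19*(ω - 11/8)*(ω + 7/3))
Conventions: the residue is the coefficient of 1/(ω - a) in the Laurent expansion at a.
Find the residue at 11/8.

At the order-1 pole 11/8 set g(ω) = (ω - (11/8))*f(ω) = 10/(19*(ω + 7/3)).
Simple pole: residue = g(a) at a = 11/8, which is 240/1691.

The residue is 240/1691.


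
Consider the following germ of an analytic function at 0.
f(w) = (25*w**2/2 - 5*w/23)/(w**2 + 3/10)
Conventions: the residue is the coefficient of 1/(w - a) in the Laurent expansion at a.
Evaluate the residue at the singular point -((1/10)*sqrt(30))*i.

The residue is (-5/46) - ((5/8)*sqrt(30))*i.

The factor w**2 + 3/10 splits as (w - a)(w - a') with a = -((1/10)*sqrt(30))*i, a' = ((1/10)*sqrt(30))*i. At the order-1 pole a set g(w) = (w - a)*f(w) = [25*w**2/2 - 5*w/23] / (w - a').
Simple pole: residue = g(a) at a = -((1/10)*sqrt(30))*i, which is (-5/46) - ((5/8)*sqrt(30))*i.
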